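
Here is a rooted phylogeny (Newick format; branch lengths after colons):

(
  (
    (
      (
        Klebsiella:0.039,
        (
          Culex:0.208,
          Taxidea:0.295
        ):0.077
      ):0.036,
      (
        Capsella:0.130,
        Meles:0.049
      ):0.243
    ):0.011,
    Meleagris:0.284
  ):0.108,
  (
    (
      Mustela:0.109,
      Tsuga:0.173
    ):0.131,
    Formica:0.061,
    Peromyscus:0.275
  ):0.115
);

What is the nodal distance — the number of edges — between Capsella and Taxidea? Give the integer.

5

The MRCA of Capsella and Taxidea is the node subtending ((Klebsiella,(Culex,Taxidea)),(Capsella,Meles)).
From Capsella up to that node: 2 branches. From Taxidea up to the same node: 3 branches. Total: 2 + 3 = 5.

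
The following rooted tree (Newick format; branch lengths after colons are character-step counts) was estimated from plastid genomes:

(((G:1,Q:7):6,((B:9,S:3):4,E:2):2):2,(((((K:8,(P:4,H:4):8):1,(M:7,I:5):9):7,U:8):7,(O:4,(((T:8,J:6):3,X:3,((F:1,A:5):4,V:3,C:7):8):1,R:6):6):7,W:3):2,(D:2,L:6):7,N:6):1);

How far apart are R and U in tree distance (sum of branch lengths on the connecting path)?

34

The path runs R → … → MRCA → … → U; the MRCA is the node subtending ((((K,(P,H)),(M,I)),U),(O,(((T,J),X,((F,A),V,C)),R)),W).
Branch lengths along that path: 6 + 6 + 7 + 7 + 8 = 34.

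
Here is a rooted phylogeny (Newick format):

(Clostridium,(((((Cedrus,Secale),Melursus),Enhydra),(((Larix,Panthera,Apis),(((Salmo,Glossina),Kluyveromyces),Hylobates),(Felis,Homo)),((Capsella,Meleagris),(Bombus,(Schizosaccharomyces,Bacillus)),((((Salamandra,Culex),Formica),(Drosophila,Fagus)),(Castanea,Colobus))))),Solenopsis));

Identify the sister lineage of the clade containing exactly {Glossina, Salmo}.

Kluyveromyces

The clade containing exactly {Glossina, Salmo} attaches to the tree at the node subtending ((Salmo,Glossina),Kluyveromyces).
The other lineage descending from that same node — the sister group — is the single tip Kluyveromyces.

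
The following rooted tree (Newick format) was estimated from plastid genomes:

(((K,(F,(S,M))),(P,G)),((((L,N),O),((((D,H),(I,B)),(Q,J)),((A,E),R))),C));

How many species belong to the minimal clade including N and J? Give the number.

The MRCA of N and J is the node subtending (((L,N),O),((((D,H),(I,B)),(Q,J)),((A,E),R))).
That clade contains 12 terminal taxa: A, B, D, E, H, I, J, L, N, O, Q, R.

12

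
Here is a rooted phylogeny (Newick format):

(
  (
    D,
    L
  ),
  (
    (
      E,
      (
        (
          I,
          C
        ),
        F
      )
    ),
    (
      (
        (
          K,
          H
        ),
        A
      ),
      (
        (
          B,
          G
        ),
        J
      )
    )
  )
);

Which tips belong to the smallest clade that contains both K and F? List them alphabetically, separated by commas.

A, B, C, E, F, G, H, I, J, K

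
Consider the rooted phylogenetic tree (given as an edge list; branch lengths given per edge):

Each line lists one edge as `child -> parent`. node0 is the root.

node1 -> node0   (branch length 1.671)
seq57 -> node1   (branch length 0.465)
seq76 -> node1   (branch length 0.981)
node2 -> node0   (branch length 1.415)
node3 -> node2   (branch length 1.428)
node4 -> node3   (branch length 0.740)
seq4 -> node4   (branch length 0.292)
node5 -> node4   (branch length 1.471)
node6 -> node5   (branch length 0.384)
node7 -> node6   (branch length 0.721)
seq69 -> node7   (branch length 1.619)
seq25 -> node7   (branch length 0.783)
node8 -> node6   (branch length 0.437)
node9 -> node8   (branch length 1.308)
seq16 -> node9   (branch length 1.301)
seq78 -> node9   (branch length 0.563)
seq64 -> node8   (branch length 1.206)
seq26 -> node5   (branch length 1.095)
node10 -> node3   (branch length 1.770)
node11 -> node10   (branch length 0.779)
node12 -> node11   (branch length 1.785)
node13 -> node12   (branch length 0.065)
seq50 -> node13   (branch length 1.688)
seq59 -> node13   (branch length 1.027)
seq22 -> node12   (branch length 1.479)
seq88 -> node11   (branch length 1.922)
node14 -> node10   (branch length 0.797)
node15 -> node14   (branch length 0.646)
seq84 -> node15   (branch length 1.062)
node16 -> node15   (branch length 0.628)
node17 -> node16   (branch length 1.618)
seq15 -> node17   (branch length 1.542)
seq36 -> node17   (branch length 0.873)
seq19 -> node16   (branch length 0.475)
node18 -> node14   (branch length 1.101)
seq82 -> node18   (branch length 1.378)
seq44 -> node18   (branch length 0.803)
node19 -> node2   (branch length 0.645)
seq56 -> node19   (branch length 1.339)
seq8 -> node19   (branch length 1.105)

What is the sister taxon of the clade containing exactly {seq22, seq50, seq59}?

seq88

The clade containing exactly {seq22, seq50, seq59} attaches to the tree at the node subtending (((seq50,seq59),seq22),seq88).
The other lineage descending from that same node — the sister group — is the single tip seq88.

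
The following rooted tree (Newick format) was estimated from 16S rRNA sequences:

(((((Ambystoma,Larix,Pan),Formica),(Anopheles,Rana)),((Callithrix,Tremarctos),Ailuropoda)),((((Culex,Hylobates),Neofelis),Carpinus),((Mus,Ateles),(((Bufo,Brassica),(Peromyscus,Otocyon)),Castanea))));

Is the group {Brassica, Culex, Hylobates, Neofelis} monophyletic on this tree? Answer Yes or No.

The MRCA of the listed taxa subtends ((((Culex,Hylobates),Neofelis),Carpinus),((Mus,Ateles),(((Bufo,Brassica),(Peromyscus,Otocyon)),Castanea))).
That clade also contains Ateles, Bufo, Carpinus, Castanea, Mus, Otocyon, Peromyscus, which are not in the proposed group, so the group is not monophyletic.

No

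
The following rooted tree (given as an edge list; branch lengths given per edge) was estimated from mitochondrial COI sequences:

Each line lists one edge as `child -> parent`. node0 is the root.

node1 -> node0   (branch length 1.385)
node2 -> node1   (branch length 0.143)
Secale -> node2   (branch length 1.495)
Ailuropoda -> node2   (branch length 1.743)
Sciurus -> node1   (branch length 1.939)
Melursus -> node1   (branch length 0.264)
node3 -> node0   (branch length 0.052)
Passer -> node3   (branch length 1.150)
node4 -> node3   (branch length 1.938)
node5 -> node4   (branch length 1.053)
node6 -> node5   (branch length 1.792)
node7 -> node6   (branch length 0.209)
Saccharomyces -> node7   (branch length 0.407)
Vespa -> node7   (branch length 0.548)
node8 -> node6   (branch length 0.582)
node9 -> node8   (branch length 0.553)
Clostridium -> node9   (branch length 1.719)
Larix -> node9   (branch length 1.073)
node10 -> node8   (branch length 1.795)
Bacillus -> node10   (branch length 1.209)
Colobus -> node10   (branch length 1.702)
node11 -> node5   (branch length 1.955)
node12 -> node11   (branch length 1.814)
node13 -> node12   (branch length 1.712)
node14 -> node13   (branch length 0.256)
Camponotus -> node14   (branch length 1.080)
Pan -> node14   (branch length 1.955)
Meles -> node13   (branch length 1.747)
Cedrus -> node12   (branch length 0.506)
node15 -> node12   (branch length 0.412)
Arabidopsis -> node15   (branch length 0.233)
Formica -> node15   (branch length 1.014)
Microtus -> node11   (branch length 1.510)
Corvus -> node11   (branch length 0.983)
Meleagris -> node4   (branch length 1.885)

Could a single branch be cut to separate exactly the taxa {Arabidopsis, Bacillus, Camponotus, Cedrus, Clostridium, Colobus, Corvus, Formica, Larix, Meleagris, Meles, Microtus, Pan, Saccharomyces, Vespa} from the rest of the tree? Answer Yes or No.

Yes

The most recent common ancestor of these taxa subtends ((((Saccharomyces,Vespa),((Clostridium,Larix),(Bacillus,Colobus))),((((Camponotus,Pan),Meles),Cedrus,(Arabidopsis,Formica)),Microtus,Corvus)),Meleagris).
That clade has exactly 15 tips — every listed taxon and nothing else — so the group is monophyletic.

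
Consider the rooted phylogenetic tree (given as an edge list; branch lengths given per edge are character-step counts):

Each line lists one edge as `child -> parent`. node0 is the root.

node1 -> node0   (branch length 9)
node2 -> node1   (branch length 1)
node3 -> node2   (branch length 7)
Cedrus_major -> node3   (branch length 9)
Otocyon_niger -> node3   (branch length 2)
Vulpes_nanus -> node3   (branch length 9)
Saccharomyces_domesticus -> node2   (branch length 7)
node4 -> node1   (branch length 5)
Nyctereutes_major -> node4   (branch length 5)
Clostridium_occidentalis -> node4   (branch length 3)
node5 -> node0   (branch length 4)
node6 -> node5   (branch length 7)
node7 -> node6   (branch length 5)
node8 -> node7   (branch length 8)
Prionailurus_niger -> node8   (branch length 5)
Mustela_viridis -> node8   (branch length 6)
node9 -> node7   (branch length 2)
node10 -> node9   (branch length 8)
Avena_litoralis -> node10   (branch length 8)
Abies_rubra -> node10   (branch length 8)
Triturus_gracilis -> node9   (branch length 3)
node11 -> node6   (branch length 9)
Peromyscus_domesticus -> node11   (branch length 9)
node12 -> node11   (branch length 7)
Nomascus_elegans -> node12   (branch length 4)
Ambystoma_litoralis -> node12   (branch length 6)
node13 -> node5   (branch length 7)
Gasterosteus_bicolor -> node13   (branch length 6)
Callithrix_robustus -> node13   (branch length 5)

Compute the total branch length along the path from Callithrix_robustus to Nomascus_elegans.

The path runs Callithrix_robustus → … → MRCA → … → Nomascus_elegans; the MRCA is the node subtending ((((Prionailurus_niger,Mustela_viridis),((Avena_litoralis,Abies_rubra),Triturus_gracilis)),(Peromyscus_domesticus,(Nomascus_elegans,Ambystoma_litoralis))),(Gasterosteus_bicolor,Callithrix_robustus)).
Branch lengths along that path: 5 + 7 + 7 + 9 + 7 + 4 = 39.

39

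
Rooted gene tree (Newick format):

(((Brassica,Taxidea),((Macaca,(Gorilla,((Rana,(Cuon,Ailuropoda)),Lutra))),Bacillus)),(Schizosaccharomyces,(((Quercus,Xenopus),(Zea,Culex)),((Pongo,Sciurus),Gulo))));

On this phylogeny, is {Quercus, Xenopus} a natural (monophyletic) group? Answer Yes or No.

Yes

The most recent common ancestor of these taxa subtends (Quercus,Xenopus).
That clade has exactly 2 tips — every listed taxon and nothing else — so the group is monophyletic.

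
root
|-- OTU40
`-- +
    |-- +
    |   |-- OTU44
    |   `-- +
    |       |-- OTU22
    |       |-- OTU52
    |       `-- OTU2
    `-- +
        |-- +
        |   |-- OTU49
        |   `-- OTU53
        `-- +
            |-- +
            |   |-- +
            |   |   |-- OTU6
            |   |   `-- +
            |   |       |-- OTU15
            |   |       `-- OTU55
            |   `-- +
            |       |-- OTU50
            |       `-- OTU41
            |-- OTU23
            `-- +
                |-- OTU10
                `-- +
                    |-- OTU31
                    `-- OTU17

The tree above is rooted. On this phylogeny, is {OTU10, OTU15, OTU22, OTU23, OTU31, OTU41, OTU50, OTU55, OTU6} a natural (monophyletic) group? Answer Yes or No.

No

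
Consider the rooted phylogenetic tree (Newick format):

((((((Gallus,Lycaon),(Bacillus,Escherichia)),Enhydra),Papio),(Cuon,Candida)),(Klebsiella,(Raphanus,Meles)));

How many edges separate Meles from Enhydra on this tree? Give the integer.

7

The MRCA of Meles and Enhydra is the root of the tree.
From Meles up to that node: 3 branches. From Enhydra up to the same node: 4 branches. Total: 3 + 4 = 7.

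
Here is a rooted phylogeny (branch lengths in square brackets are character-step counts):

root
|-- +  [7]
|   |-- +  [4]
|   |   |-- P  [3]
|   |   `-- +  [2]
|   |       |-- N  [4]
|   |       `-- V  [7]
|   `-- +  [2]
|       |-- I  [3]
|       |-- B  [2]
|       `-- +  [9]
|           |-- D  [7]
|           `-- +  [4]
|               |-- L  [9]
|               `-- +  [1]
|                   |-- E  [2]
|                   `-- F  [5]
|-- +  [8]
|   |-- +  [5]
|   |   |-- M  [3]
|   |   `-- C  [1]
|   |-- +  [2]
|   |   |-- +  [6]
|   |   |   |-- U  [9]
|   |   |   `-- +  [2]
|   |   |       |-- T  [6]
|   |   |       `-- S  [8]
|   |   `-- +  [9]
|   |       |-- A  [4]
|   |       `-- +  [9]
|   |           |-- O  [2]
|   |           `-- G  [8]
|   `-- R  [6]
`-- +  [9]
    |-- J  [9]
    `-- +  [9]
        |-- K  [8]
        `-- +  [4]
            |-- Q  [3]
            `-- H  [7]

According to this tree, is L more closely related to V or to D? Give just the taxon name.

D

The MRCA of L and D subtends (D,(L,(E,F))) (4 taxa).
The MRCA of L and V subtends ((P,(N,V)),(I,B,(D,(L,(E,F))))) (9 taxa).
The first is nested inside the second, so L shares a more recent common ancestor with D.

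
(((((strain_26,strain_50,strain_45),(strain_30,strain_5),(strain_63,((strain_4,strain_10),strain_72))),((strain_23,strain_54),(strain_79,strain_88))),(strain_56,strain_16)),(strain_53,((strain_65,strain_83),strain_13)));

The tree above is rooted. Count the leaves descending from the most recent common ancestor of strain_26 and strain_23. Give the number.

The MRCA of strain_26 and strain_23 is the node subtending (((strain_26,strain_50,strain_45),(strain_30,strain_5),(strain_63,((strain_4,strain_10),strain_72))),((strain_23,strain_54),(strain_79,strain_88))).
That clade contains 13 terminal taxa: strain_10, strain_23, strain_26, strain_30, strain_4, strain_45, strain_5, strain_50, strain_54, strain_63, strain_72, strain_79, strain_88.

13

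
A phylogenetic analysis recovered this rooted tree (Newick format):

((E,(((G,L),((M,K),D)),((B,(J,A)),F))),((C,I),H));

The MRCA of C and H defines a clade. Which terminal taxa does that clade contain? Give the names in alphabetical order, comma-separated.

Tracing C: it sits inside (C,I).
Tracing H: it sits inside ((C,I),H).
The smallest clade enclosing both is ((C,I),H); the answer is its 3 terminal taxa in alphabetical order.

C, H, I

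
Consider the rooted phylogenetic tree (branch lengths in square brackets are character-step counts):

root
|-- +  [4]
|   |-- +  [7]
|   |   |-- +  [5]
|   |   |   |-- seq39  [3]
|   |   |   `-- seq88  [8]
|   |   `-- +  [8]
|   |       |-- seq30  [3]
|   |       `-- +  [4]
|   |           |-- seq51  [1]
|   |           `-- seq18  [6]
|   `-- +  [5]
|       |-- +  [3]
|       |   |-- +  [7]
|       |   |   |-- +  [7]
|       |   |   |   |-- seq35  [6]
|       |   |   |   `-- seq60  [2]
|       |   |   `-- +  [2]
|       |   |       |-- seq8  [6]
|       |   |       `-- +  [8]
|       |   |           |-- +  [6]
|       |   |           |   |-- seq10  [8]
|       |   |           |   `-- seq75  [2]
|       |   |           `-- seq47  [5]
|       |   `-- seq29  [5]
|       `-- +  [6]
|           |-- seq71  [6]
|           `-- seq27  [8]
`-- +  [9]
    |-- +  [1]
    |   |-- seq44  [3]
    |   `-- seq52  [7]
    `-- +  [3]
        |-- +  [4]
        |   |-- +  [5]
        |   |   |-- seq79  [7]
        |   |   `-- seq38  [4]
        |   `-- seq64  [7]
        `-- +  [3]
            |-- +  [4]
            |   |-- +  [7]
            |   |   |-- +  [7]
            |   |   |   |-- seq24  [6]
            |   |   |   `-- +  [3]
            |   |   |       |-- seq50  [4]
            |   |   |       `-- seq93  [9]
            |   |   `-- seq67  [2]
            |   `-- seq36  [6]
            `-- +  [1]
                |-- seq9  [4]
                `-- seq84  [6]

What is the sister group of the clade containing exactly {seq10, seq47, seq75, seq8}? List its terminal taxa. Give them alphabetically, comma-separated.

seq35, seq60

The clade containing exactly {seq10, seq47, seq75, seq8} attaches to the tree at the node subtending ((seq35,seq60),(seq8,((seq10,seq75),seq47))).
The other lineage descending from that same node — the sister group — is (seq35,seq60); its 2 tips in alphabetical order are the answer.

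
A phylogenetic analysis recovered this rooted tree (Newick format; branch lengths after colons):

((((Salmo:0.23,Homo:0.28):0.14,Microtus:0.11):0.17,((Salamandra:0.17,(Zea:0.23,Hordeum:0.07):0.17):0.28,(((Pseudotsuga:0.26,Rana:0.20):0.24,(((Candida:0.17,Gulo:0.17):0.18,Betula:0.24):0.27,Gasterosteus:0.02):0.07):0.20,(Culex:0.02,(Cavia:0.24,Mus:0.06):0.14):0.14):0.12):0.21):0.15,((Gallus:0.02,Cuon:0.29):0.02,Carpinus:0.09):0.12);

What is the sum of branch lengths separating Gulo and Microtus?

1.50

The path runs Gulo → … → MRCA → … → Microtus; the MRCA is the node subtending (((Salmo,Homo),Microtus),((Salamandra,(Zea,Hordeum)),(((Pseudotsuga,Rana),(((Candida,Gulo),Betula),Gasterosteus)),(Culex,(Cavia,Mus))))).
Branch lengths along that path: 0.17 + 0.18 + 0.27 + 0.07 + 0.20 + 0.12 + 0.21 + 0.17 + 0.11 = 1.50.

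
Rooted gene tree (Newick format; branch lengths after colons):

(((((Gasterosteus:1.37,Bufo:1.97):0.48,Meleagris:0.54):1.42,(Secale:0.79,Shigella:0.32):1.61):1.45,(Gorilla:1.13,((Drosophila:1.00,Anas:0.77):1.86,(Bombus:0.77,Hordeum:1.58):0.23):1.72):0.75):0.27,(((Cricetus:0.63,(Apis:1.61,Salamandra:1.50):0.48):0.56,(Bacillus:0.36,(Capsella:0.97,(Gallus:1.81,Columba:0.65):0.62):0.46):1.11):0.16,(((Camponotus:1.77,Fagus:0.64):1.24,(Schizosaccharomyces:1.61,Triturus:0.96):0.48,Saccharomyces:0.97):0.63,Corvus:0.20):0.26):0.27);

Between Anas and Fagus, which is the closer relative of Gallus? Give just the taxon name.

Fagus

The MRCA of Gallus and Fagus subtends (((Cricetus,(Apis,Salamandra)),(Bacillus,(Capsella,(Gallus,Columba)))),(((Camponotus,Fagus),(Schizosaccharomyces,Triturus),Saccharomyces),Corvus)) (13 taxa).
The MRCA of Gallus and Anas is the root, subtending the entire tree (23 taxa).
The first is nested inside the second, so Gallus shares a more recent common ancestor with Fagus.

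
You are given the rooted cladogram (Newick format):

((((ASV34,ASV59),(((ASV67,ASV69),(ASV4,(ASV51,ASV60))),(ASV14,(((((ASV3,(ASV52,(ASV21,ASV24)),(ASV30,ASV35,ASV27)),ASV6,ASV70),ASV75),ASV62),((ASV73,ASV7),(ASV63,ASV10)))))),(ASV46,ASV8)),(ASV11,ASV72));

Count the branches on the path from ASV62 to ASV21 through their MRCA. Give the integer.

The MRCA of ASV62 and ASV21 is the node subtending ((((ASV3,(ASV52,(ASV21,ASV24)),(ASV30,ASV35,ASV27)),ASV6,ASV70),ASV75),ASV62).
From ASV62 up to that node: 1 branch. From ASV21 up to the same node: 6 branches. Total: 1 + 6 = 7.

7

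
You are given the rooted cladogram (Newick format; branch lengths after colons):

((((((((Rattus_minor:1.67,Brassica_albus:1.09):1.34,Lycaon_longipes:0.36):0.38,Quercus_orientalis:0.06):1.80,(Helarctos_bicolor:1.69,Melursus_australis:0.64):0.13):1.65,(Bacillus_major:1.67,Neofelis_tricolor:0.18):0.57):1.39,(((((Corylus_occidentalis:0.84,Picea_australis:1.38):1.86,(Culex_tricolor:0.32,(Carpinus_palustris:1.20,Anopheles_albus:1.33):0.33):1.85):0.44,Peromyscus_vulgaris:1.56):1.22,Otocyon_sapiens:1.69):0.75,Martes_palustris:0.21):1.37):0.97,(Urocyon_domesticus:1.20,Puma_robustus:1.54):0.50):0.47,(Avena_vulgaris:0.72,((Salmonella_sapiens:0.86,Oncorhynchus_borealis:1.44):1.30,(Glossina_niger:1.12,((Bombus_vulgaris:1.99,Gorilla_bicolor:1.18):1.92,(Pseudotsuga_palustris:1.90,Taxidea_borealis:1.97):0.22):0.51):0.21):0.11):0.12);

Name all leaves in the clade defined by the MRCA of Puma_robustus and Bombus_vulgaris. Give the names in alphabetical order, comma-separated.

Tracing Puma_robustus: it sits inside (Urocyon_domesticus,Puma_robustus).
Tracing Bombus_vulgaris: it sits inside (Bombus_vulgaris,Gorilla_bicolor).
The smallest clade enclosing both is the whole tree (their MRCA is the root), so the answer is all 26 tips in alphabetical order.

Anopheles_albus, Avena_vulgaris, Bacillus_major, Bombus_vulgaris, Brassica_albus, Carpinus_palustris, Corylus_occidentalis, Culex_tricolor, Glossina_niger, Gorilla_bicolor, Helarctos_bicolor, Lycaon_longipes, Martes_palustris, Melursus_australis, Neofelis_tricolor, Oncorhynchus_borealis, Otocyon_sapiens, Peromyscus_vulgaris, Picea_australis, Pseudotsuga_palustris, Puma_robustus, Quercus_orientalis, Rattus_minor, Salmonella_sapiens, Taxidea_borealis, Urocyon_domesticus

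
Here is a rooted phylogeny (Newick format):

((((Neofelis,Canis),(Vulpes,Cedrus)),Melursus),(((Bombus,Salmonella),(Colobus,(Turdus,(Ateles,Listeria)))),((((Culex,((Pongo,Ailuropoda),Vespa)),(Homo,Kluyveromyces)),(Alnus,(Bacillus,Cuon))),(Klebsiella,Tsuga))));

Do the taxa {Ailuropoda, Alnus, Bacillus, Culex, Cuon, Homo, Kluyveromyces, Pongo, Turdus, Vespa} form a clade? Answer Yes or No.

No

The MRCA of the listed taxa subtends (((Bombus,Salmonella),(Colobus,(Turdus,(Ateles,Listeria)))),((((Culex,((Pongo,Ailuropoda),Vespa)),(Homo,Kluyveromyces)),(Alnus,(Bacillus,Cuon))),(Klebsiella,Tsuga))).
That clade also contains Ateles, Bombus, Colobus, Klebsiella, Listeria, Salmonella, Tsuga, which are not in the proposed group, so the group is not monophyletic.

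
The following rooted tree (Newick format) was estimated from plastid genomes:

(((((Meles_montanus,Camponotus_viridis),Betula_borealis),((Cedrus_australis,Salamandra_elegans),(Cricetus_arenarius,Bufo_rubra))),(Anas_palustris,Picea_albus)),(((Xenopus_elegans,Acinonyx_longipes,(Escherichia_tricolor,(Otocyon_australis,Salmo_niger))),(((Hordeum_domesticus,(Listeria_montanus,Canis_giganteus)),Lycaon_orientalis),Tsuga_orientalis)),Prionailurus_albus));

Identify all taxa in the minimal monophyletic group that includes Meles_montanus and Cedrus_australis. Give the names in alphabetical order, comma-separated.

Betula_borealis, Bufo_rubra, Camponotus_viridis, Cedrus_australis, Cricetus_arenarius, Meles_montanus, Salamandra_elegans

Tracing Meles_montanus: it sits inside (Meles_montanus,Camponotus_viridis).
Tracing Cedrus_australis: it sits inside (Cedrus_australis,Salamandra_elegans).
The smallest clade enclosing both is (((Meles_montanus,Camponotus_viridis),Betula_borealis),((Cedrus_australis,Salamandra_elegans),(Cricetus_arenarius,Bufo_rubra))); the answer is its 7 terminal taxa in alphabetical order.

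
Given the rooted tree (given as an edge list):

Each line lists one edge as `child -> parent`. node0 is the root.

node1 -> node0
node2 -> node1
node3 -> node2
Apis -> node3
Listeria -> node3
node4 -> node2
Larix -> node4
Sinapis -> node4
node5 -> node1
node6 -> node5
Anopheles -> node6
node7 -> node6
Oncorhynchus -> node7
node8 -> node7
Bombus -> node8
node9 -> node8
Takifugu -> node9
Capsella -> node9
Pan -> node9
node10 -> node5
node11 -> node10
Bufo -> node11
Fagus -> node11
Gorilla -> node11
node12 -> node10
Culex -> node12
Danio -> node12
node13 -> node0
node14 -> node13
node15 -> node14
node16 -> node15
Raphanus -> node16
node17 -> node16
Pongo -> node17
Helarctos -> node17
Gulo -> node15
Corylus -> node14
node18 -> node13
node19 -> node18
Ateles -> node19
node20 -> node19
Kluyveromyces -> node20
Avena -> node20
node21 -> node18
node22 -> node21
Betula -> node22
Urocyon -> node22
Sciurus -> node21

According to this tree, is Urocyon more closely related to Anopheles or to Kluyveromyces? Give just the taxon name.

Kluyveromyces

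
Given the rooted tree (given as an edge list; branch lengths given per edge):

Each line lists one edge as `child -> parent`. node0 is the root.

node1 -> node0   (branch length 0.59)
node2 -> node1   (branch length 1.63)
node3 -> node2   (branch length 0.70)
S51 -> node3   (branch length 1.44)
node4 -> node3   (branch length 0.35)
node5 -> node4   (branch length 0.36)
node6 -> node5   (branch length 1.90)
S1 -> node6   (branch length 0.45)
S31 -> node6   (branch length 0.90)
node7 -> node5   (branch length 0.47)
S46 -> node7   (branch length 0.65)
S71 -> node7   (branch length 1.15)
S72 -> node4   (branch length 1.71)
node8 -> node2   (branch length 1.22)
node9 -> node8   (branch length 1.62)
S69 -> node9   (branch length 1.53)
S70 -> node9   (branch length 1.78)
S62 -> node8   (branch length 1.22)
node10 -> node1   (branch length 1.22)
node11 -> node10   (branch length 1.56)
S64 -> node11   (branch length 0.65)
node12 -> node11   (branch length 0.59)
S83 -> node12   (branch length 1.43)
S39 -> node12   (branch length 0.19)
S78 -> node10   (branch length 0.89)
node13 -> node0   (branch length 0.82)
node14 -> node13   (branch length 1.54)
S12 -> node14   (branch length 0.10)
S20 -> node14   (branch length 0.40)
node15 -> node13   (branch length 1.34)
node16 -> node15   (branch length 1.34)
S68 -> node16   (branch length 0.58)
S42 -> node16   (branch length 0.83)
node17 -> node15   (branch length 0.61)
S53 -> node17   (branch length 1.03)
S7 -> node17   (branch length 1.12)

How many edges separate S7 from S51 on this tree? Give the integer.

8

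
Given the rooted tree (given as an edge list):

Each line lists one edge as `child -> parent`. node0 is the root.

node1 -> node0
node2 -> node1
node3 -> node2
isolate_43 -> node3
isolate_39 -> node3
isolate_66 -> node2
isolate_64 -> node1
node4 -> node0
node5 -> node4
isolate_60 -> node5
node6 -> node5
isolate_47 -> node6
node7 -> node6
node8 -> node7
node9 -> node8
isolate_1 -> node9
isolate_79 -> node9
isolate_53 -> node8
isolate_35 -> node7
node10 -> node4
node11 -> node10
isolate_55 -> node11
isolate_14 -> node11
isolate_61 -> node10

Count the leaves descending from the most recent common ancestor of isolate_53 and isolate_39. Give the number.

The MRCA of isolate_53 and isolate_39 is the root, so the clade is the entire tree.
That clade contains 13 terminal taxa: isolate_1, isolate_14, isolate_35, isolate_39, isolate_43, isolate_47, isolate_53, isolate_55, isolate_60, isolate_61, isolate_64, isolate_66, isolate_79.

13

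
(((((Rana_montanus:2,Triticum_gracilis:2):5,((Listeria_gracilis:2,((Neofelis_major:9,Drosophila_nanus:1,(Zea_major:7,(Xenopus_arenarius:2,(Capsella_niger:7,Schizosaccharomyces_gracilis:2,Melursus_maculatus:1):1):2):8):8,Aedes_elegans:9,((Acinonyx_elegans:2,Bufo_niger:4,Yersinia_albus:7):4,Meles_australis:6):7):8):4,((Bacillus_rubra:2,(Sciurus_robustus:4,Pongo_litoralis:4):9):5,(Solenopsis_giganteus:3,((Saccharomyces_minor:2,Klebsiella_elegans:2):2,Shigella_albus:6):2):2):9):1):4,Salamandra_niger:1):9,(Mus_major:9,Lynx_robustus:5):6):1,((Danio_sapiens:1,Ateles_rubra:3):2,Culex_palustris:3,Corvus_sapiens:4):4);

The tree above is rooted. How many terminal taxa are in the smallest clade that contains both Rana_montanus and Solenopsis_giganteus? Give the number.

The MRCA of Rana_montanus and Solenopsis_giganteus is the node subtending ((Rana_montanus,Triticum_gracilis),((Listeria_gracilis,((Neofelis_major,Drosophila_nanus,(Zea_major,(Xenopus_arenarius,(Capsella_niger,Schizosaccharomyces_gracilis,Melursus_maculatus)))),Aedes_elegans,((Acinonyx_elegans,Bufo_niger,Yersinia_albus),Meles_australis))),((Bacillus_rubra,(Sciurus_robustus,Pongo_litoralis)),(Solenopsis_giganteus,((Saccharomyces_minor,Klebsiella_elegans),Shigella_albus))))).
That clade contains 22 terminal taxa: Acinonyx_elegans, Aedes_elegans, Bacillus_rubra, Bufo_niger, Capsella_niger, Drosophila_nanus, Klebsiella_elegans, Listeria_gracilis, Meles_australis, Melursus_maculatus, Neofelis_major, Pongo_litoralis, Rana_montanus, Saccharomyces_minor, Schizosaccharomyces_gracilis, Sciurus_robustus, Shigella_albus, Solenopsis_giganteus, Triticum_gracilis, Xenopus_arenarius, Yersinia_albus, Zea_major.

22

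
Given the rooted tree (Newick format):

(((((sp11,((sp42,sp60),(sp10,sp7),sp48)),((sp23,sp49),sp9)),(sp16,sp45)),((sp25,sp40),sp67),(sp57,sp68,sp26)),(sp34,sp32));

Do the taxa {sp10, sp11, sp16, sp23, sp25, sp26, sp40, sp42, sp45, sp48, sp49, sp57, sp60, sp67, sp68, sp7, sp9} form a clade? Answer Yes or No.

Yes

The most recent common ancestor of these taxa subtends ((((sp11,((sp42,sp60),(sp10,sp7),sp48)),((sp23,sp49),sp9)),(sp16,sp45)),((sp25,sp40),sp67),(sp57,sp68,sp26)).
That clade has exactly 17 tips — every listed taxon and nothing else — so the group is monophyletic.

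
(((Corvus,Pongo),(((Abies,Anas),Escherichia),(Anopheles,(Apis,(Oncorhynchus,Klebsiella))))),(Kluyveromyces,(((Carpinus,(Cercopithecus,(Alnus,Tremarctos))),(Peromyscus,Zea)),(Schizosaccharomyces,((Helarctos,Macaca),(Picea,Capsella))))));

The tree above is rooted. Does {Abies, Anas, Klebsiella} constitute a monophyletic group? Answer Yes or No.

No

The MRCA of the listed taxa subtends (((Abies,Anas),Escherichia),(Anopheles,(Apis,(Oncorhynchus,Klebsiella)))).
That clade also contains Anopheles, Apis, Escherichia, Oncorhynchus, which are not in the proposed group, so the group is not monophyletic.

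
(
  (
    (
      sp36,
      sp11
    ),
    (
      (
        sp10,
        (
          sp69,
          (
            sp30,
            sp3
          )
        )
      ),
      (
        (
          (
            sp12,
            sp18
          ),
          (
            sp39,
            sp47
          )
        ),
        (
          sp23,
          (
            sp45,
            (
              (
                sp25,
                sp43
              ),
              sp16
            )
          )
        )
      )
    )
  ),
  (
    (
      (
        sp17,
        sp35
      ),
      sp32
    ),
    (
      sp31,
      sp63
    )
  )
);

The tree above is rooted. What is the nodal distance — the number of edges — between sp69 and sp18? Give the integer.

7

The MRCA of sp69 and sp18 is the node subtending ((sp10,(sp69,(sp30,sp3))),(((sp12,sp18),(sp39,sp47)),(sp23,(sp45,((sp25,sp43),sp16))))).
From sp69 up to that node: 3 branches. From sp18 up to the same node: 4 branches. Total: 3 + 4 = 7.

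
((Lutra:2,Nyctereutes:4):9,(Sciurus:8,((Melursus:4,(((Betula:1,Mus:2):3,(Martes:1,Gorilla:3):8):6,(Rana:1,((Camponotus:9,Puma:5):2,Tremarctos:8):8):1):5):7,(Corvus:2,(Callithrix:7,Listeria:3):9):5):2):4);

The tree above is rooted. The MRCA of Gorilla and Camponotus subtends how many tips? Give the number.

8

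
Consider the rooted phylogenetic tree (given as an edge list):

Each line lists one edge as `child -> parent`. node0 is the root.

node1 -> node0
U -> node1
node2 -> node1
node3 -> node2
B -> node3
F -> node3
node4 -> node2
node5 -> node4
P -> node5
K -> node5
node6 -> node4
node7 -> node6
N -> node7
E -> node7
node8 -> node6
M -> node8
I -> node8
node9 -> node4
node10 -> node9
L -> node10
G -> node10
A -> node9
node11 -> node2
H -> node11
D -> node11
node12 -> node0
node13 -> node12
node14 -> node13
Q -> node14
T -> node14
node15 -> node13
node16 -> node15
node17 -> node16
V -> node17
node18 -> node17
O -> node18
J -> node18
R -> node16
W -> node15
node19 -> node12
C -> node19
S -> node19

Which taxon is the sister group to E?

N

E attaches to the tree at the node subtending (N,E).
The other lineage descending from that same node — the sister group — is the single tip N.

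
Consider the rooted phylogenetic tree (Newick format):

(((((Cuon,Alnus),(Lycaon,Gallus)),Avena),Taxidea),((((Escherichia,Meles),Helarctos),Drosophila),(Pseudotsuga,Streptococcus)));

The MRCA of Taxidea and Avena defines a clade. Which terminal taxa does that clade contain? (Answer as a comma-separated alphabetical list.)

Tracing Taxidea: it sits inside ((((Cuon,Alnus),(Lycaon,Gallus)),Avena),Taxidea).
Tracing Avena: it sits inside (((Cuon,Alnus),(Lycaon,Gallus)),Avena).
The smallest clade enclosing both is ((((Cuon,Alnus),(Lycaon,Gallus)),Avena),Taxidea); the answer is its 6 terminal taxa in alphabetical order.

Alnus, Avena, Cuon, Gallus, Lycaon, Taxidea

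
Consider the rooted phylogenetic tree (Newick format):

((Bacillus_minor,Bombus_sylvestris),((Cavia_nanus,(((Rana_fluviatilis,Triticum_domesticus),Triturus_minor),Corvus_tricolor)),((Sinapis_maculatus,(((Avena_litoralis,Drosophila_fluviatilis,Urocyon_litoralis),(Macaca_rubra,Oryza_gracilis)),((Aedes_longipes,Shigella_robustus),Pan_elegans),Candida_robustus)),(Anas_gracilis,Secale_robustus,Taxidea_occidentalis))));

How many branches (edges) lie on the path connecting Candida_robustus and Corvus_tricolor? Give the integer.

7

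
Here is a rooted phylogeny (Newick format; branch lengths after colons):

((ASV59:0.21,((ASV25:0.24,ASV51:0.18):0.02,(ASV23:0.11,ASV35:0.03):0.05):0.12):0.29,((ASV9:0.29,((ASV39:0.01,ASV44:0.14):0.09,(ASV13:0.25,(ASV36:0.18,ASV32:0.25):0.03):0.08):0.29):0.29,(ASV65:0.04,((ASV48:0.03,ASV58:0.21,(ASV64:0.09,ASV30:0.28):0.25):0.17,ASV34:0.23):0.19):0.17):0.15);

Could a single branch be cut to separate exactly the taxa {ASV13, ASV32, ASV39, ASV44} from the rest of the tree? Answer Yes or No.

No

The MRCA of the listed taxa subtends ((ASV39,ASV44),(ASV13,(ASV36,ASV32))).
That clade also contains ASV36, which is not in the proposed group, so the group is not monophyletic.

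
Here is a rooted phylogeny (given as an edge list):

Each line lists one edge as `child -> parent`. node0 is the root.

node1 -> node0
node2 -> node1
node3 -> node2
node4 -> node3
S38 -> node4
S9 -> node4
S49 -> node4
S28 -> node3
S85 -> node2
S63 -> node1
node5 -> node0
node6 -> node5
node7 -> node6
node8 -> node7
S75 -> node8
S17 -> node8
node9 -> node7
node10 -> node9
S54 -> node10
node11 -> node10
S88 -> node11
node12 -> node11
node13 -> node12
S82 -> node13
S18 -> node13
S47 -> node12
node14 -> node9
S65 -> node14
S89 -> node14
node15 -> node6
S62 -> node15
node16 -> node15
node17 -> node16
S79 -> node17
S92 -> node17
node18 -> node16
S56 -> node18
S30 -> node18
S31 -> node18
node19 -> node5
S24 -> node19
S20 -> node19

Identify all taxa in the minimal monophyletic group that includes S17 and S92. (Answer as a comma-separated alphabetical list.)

Tracing S17: it sits inside (S75,S17).
Tracing S92: it sits inside (S79,S92).
The smallest clade enclosing both is (((S75,S17),((S54,(S88,((S82,S18),S47))),(S65,S89))),(S62,((S79,S92),(S56,S30,S31)))); the answer is its 15 terminal taxa in alphabetical order.

S17, S18, S30, S31, S47, S54, S56, S62, S65, S75, S79, S82, S88, S89, S92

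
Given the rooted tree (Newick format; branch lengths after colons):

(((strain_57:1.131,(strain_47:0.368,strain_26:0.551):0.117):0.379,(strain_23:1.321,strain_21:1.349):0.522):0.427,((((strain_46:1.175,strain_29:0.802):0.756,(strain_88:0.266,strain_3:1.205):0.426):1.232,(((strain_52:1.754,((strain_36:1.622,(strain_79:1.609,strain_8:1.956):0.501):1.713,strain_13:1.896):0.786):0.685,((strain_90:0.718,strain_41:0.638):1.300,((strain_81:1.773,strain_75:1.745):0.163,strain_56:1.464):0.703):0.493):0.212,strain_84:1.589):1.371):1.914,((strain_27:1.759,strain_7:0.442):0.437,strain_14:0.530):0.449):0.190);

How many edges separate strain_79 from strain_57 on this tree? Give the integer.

The MRCA of strain_79 and strain_57 is the root of the tree.
From strain_79 up to that node: 9 branches. From strain_57 up to the same node: 3 branches. Total: 9 + 3 = 12.

12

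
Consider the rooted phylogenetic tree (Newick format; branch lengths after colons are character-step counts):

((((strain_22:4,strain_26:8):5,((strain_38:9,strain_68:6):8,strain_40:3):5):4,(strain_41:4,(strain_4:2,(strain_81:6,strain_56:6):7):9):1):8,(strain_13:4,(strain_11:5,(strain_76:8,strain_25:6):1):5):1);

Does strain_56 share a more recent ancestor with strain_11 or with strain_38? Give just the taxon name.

strain_38

The MRCA of strain_56 and strain_38 subtends (((strain_22,strain_26),((strain_38,strain_68),strain_40)),(strain_41,(strain_4,(strain_81,strain_56)))) (9 taxa).
The MRCA of strain_56 and strain_11 is the root, subtending the entire tree (13 taxa).
The first is nested inside the second, so strain_56 shares a more recent common ancestor with strain_38.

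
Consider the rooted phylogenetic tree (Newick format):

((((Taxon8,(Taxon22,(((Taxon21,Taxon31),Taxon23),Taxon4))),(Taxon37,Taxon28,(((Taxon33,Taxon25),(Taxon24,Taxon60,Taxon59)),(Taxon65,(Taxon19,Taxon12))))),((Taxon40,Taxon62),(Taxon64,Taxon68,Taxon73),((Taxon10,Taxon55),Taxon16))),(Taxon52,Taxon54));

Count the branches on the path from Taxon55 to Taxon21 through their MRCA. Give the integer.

The MRCA of Taxon55 and Taxon21 is the node subtending (((Taxon8,(Taxon22,(((Taxon21,Taxon31),Taxon23),Taxon4))),(Taxon37,Taxon28,(((Taxon33,Taxon25),(Taxon24,Taxon60,Taxon59)),(Taxon65,(Taxon19,Taxon12))))),((Taxon40,Taxon62),(Taxon64,Taxon68,Taxon73),((Taxon10,Taxon55),Taxon16))).
From Taxon55 up to that node: 4 branches. From Taxon21 up to the same node: 7 branches. Total: 4 + 7 = 11.

11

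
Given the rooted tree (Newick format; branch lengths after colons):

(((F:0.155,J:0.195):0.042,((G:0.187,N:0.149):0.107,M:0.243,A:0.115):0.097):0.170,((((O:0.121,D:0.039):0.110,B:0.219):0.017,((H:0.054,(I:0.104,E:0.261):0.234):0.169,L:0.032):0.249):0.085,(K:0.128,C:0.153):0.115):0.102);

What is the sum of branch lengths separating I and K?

The path runs I → … → MRCA → … → K; the MRCA is the node subtending ((((O,D),B),((H,(I,E)),L)),(K,C)).
Branch lengths along that path: 0.104 + 0.234 + 0.169 + 0.249 + 0.085 + 0.115 + 0.128 = 1.084.

1.084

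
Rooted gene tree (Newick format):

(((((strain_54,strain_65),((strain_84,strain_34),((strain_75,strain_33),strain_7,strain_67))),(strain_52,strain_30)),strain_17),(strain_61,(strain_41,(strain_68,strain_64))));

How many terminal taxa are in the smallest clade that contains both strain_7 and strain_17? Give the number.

The MRCA of strain_7 and strain_17 is the node subtending ((((strain_54,strain_65),((strain_84,strain_34),((strain_75,strain_33),strain_7,strain_67))),(strain_52,strain_30)),strain_17).
That clade contains 11 terminal taxa: strain_17, strain_30, strain_33, strain_34, strain_52, strain_54, strain_65, strain_67, strain_7, strain_75, strain_84.

11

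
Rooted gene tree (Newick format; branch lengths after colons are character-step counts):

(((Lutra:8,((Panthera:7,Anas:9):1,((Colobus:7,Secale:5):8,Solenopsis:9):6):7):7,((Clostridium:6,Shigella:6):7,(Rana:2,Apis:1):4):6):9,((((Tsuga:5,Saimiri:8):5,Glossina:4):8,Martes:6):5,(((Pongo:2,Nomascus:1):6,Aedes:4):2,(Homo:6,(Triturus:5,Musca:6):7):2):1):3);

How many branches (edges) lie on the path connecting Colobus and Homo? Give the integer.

The MRCA of Colobus and Homo is the root of the tree.
From Colobus up to that node: 6 branches. From Homo up to the same node: 4 branches. Total: 6 + 4 = 10.

10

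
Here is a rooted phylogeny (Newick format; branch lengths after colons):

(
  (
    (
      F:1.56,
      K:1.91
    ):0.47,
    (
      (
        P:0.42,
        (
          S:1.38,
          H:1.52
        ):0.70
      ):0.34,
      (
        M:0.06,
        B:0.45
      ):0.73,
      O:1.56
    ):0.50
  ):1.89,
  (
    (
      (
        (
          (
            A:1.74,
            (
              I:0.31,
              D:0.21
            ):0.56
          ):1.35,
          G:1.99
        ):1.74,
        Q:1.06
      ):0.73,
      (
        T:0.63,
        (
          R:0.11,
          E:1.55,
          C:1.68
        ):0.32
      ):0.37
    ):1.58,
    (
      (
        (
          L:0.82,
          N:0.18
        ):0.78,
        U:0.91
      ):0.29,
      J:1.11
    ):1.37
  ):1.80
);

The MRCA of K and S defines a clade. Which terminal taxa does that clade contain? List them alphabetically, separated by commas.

Tracing K: it sits inside (F,K).
Tracing S: it sits inside (S,H).
The smallest clade enclosing both is ((F,K),((P,(S,H)),(M,B),O)); the answer is its 8 terminal taxa in alphabetical order.

B, F, H, K, M, O, P, S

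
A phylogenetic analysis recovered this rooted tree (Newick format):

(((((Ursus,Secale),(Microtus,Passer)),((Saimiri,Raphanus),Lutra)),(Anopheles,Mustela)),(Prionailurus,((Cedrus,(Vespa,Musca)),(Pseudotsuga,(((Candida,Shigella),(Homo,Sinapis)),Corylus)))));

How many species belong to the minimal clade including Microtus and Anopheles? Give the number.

The MRCA of Microtus and Anopheles is the node subtending ((((Ursus,Secale),(Microtus,Passer)),((Saimiri,Raphanus),Lutra)),(Anopheles,Mustela)).
That clade contains 9 terminal taxa: Anopheles, Lutra, Microtus, Mustela, Passer, Raphanus, Saimiri, Secale, Ursus.

9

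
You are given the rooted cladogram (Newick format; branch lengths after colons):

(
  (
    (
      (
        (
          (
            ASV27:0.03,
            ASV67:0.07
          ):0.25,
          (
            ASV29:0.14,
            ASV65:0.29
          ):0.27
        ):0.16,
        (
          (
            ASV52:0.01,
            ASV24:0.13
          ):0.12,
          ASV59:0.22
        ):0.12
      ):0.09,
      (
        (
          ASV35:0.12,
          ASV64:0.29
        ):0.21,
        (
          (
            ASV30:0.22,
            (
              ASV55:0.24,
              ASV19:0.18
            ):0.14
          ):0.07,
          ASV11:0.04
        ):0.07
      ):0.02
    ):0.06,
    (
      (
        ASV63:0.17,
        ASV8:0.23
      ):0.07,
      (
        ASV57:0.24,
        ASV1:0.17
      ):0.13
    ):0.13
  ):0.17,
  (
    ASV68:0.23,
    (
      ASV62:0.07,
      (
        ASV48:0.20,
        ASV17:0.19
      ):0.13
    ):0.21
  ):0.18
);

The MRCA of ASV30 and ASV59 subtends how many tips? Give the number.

The MRCA of ASV30 and ASV59 is the node subtending ((((ASV27,ASV67),(ASV29,ASV65)),((ASV52,ASV24),ASV59)),((ASV35,ASV64),((ASV30,(ASV55,ASV19)),ASV11))).
That clade contains 13 terminal taxa: ASV11, ASV19, ASV24, ASV27, ASV29, ASV30, ASV35, ASV52, ASV55, ASV59, ASV64, ASV65, ASV67.

13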